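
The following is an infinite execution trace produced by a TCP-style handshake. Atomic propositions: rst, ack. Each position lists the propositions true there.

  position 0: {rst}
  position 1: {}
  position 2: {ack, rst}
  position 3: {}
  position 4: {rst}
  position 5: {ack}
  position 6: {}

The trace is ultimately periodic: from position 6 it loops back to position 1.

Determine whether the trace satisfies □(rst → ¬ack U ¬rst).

Violated

rst → ¬ack U ¬rst must hold at every position from 0 onward. It fails at position 2, so □(rst → ¬ack U ¬rst) is false.
Positions where rst holds: 0, 2, 4.
Check ¬ack U ¬rst at each: 0→ok, 2→fails, 4→ok.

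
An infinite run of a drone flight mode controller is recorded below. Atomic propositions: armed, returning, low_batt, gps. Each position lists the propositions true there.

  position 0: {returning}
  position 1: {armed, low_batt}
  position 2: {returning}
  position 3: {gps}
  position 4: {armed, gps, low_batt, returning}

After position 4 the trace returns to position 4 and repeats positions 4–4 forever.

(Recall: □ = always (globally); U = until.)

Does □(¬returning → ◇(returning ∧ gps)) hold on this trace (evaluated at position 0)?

¬returning → ◇(returning ∧ gps) holds at every position 0..4, and those are all positions ever visited, so □(¬returning → ◇(returning ∧ gps)) holds.
Positions where ¬returning holds: 1, 3.
Check ◇(returning ∧ gps) at each: 1→ok, 3→ok.

Satisfied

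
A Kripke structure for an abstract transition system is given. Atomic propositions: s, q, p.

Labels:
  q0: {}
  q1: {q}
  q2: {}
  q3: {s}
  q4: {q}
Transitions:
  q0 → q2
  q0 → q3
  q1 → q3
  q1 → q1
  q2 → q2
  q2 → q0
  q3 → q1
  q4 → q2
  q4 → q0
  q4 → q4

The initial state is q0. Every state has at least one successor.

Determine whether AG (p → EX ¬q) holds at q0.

Yes

States satisfying p → EX ¬q: {q0, q1, q2, q3, q4}.
States satisfying AG (p → EX ¬q): {q0, q1, q2, q3, q4}.
Every state reachable from q0 satisfies p → EX ¬q.
q0 ∈ Sat(AG (p → EX ¬q)).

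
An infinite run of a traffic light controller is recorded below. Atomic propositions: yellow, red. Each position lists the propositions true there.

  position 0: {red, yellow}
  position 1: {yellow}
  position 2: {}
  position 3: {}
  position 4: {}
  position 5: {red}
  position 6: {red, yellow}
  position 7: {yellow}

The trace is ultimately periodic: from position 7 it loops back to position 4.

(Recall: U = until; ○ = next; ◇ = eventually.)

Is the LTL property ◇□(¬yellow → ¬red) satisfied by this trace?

Does not hold

□(¬yellow → ¬red) is false at every position 0..7, so it never becomes true and ◇□(¬yellow → ¬red) fails.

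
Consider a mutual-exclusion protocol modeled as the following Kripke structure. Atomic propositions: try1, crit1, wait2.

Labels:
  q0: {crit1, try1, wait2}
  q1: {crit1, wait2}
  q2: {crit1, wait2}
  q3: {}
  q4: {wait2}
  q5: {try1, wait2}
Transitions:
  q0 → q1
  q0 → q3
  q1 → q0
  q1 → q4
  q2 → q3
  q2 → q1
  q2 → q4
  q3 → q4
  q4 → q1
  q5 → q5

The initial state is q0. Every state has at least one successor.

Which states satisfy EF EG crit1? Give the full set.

States satisfying EG crit1: {q0, q1, q2}.
States satisfying EF EG crit1: {q0, q1, q2, q3, q4}.

{q0, q1, q2, q3, q4}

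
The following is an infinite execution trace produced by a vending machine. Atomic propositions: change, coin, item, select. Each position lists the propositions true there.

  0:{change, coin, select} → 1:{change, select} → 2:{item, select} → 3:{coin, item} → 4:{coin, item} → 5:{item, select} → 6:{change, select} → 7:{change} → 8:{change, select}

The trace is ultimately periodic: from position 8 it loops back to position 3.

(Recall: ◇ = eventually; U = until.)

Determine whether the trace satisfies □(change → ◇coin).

change → ◇coin holds at every position 0..8, and those are all positions ever visited, so □(change → ◇coin) holds.
Positions where change holds: 0, 1, 6, 7, 8.
Check ◇coin at each: 0→ok, 1→ok, 6→ok, 7→ok, 8→ok.

Satisfied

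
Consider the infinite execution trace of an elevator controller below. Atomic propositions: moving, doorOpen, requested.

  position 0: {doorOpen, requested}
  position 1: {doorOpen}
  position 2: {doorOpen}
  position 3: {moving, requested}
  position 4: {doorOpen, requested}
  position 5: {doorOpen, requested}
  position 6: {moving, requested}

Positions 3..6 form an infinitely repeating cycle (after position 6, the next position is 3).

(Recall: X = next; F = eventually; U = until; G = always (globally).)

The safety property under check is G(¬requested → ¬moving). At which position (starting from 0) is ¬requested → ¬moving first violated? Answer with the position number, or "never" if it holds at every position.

¬requested → ¬moving holds at every position 0..6, and those are all the positions the trace ever visits, so the invariant G(¬requested → ¬moving) is never violated.

never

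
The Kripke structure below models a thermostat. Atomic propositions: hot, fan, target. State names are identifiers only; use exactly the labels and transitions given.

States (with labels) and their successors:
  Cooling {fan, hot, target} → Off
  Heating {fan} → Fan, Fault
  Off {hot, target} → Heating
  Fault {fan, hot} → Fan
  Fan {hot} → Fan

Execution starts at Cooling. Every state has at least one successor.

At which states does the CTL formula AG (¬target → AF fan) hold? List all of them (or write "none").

none

States satisfying ¬target → AF fan: {Cooling, Heating, Off, Fault}.
States satisfying AG (¬target → AF fan): ∅.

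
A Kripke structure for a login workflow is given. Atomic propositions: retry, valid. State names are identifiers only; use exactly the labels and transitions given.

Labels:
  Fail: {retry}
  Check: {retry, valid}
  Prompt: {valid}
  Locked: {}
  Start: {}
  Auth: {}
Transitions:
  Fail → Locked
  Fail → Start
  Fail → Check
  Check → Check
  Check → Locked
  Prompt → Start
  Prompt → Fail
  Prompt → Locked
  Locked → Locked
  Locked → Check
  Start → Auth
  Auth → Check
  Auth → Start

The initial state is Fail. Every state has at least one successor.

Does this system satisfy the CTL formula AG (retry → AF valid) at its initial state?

Violated

States satisfying retry → AF valid: {Check, Prompt, Locked, Start, Auth}.
States satisfying AG (retry → AF valid): {Check, Locked, Start, Auth}.
Fail is reachable from Fail and violates retry → AF valid, so AG fails at Fail.
Fail ∉ Sat(AG (retry → AF valid)).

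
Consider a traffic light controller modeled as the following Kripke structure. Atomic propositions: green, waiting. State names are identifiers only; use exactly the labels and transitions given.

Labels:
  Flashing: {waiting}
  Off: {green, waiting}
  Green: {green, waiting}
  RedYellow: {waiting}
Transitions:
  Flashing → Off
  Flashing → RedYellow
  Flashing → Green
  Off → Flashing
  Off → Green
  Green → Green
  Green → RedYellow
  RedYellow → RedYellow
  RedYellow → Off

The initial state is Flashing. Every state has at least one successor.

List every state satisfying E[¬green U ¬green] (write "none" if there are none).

States satisfying ¬green: {Flashing, RedYellow}.
States satisfying E[¬green U ¬green]: {Flashing, RedYellow}.

{Flashing, RedYellow}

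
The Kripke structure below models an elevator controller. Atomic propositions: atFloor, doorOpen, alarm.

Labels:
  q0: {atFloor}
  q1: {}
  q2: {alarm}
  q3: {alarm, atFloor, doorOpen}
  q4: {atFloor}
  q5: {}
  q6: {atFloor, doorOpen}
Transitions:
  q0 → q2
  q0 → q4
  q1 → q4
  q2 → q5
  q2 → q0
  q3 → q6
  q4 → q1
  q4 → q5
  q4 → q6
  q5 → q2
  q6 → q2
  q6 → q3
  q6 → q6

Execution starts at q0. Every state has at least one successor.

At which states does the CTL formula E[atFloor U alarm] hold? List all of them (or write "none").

States satisfying atFloor: {q0, q3, q4, q6}.
States satisfying alarm: {q2, q3}.
States satisfying E[atFloor U alarm]: {q0, q2, q3, q4, q6}.

{q0, q2, q3, q4, q6}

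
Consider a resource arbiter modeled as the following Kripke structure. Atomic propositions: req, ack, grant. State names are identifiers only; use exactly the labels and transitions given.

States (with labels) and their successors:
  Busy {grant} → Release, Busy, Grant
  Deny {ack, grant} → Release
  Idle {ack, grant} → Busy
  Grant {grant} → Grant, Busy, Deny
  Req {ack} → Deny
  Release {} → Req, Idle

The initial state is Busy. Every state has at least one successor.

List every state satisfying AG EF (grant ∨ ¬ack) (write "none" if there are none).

States satisfying EF (grant ∨ ¬ack): {Busy, Deny, Idle, Grant, Req, Release}.
States satisfying AG EF (grant ∨ ¬ack): {Busy, Deny, Idle, Grant, Req, Release}.

{Busy, Deny, Idle, Grant, Req, Release}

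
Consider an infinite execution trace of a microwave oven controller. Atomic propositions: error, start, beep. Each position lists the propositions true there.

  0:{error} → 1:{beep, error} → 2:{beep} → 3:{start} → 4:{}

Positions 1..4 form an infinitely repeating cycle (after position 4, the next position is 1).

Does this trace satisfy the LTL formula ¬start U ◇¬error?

Yes

Walking from position 0: ◇¬error first holds at position 0, and ¬start holds at every earlier position along the way, so ¬start U ◇¬error holds.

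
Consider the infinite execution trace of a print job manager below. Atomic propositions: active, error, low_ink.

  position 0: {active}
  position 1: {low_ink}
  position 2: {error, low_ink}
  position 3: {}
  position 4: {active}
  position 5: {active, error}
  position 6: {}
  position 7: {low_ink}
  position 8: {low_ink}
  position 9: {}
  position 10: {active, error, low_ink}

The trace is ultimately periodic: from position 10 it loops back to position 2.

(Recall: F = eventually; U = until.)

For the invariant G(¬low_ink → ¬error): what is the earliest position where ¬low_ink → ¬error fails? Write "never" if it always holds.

5

Check ¬low_ink → ¬error at each position in order: 0 ✓, 1 ✓, 2 ✓, 3 ✓, 4 ✓.
At position 5 the labels are {active, error}, so ¬low_ink → ¬error is false there. This is the first violation.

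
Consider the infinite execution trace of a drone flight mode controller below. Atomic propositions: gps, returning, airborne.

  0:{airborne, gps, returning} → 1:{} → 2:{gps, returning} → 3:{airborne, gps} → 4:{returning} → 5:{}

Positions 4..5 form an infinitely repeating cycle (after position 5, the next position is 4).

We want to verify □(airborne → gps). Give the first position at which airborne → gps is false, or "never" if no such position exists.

airborne → gps holds at every position 0..5, and those are all the positions the trace ever visits, so the invariant □(airborne → gps) is never violated.

never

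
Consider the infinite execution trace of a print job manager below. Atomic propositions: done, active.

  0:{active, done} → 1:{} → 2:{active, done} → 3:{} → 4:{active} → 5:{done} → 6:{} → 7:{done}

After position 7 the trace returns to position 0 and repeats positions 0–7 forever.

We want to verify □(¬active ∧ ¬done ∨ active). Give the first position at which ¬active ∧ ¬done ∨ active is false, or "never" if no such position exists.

5

Check ¬active ∧ ¬done ∨ active at each position in order: 0 ✓, 1 ✓, 2 ✓, 3 ✓, 4 ✓.
At position 5 the labels are {done}, so ¬active ∧ ¬done ∨ active is false there. This is the first violation.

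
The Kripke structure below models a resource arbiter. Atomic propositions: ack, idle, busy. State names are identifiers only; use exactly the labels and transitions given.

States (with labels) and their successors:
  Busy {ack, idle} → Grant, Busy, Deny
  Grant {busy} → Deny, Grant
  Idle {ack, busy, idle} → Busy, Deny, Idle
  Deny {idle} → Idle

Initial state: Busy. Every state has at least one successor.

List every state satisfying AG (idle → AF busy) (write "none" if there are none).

States satisfying idle → AF busy: {Grant, Idle, Deny}.
States satisfying AG (idle → AF busy): ∅.

none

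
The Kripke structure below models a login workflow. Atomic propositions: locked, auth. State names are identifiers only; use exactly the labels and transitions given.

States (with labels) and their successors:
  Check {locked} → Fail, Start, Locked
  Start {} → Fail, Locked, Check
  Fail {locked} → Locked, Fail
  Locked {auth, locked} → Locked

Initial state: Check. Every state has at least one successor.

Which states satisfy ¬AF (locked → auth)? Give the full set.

{Check, Fail}

States satisfying locked → auth: {Start, Locked}.
States satisfying AF (locked → auth): {Start, Locked}.
States satisfying ¬AF (locked → auth): {Check, Fail}.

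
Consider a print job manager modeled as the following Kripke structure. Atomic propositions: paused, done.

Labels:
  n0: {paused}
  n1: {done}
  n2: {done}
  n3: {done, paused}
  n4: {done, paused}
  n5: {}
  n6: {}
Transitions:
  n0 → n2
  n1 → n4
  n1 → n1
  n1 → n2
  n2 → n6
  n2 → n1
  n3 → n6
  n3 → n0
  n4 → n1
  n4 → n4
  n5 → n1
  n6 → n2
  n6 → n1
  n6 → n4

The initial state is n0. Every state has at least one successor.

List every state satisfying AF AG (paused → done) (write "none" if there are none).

{n0, n1, n2, n3, n4, n5, n6}

States satisfying AG (paused → done): {n1, n2, n4, n5, n6}.
States satisfying AF AG (paused → done): {n0, n1, n2, n3, n4, n5, n6}.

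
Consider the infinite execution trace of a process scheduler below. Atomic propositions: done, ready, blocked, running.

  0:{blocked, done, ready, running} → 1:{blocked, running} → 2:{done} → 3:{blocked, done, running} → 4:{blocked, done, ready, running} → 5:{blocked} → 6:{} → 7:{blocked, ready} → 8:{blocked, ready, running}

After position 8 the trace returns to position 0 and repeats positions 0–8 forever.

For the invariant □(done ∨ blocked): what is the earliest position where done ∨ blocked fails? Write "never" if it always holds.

6

Check done ∨ blocked at each position in order: 0 ✓, 1 ✓, 2 ✓, 3 ✓, 4 ✓, 5 ✓.
At position 6 the labels are {}, so done ∨ blocked is false there. This is the first violation.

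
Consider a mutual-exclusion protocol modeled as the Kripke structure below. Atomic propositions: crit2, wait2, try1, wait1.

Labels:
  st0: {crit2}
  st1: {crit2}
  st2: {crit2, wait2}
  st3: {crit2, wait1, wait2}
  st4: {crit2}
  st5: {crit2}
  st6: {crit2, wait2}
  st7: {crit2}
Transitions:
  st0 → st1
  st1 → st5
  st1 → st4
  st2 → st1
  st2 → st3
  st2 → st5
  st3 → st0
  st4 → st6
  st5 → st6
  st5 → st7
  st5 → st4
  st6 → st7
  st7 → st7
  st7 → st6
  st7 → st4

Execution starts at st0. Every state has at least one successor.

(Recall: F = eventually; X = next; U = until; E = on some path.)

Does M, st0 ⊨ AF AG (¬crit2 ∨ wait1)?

Does not hold

States satisfying AG (¬crit2 ∨ wait1): ∅.
States satisfying AF AG (¬crit2 ∨ wait1): ∅.
There is a path from st0 along which AG (¬crit2 ∨ wait1) never holds.
st0 ∉ Sat(AF AG (¬crit2 ∨ wait1)).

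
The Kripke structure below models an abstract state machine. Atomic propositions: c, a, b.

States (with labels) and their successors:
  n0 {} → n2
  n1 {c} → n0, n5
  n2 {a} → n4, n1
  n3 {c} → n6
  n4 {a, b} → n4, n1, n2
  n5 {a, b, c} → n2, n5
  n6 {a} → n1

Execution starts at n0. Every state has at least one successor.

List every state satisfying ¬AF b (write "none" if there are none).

{n0, n1, n2, n3, n6}

States satisfying b: {n4, n5}.
States satisfying AF b: {n4, n5}.
States satisfying ¬AF b: {n0, n1, n2, n3, n6}.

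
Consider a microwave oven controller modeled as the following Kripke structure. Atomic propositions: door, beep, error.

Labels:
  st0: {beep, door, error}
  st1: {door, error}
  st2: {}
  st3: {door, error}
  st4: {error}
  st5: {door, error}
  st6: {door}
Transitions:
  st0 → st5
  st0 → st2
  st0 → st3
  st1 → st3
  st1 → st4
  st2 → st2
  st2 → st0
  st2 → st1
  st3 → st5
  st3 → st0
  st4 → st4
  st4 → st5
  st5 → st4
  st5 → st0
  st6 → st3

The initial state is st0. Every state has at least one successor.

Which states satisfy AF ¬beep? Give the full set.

{st0, st1, st2, st3, st4, st5, st6}

States satisfying ¬beep: {st1, st2, st3, st4, st5, st6}.
States satisfying AF ¬beep: {st0, st1, st2, st3, st4, st5, st6}.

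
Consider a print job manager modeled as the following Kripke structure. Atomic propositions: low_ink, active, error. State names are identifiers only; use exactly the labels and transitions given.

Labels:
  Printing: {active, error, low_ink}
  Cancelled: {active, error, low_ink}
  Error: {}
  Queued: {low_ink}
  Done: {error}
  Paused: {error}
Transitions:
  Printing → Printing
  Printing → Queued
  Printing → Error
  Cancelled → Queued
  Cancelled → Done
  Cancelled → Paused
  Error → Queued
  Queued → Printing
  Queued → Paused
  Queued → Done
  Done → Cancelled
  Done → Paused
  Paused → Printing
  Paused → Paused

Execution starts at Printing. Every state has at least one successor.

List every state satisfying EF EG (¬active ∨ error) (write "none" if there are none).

States satisfying EG (¬active ∨ error): {Printing, Cancelled, Error, Queued, Done, Paused}.
States satisfying EF EG (¬active ∨ error): {Printing, Cancelled, Error, Queued, Done, Paused}.

{Printing, Cancelled, Error, Queued, Done, Paused}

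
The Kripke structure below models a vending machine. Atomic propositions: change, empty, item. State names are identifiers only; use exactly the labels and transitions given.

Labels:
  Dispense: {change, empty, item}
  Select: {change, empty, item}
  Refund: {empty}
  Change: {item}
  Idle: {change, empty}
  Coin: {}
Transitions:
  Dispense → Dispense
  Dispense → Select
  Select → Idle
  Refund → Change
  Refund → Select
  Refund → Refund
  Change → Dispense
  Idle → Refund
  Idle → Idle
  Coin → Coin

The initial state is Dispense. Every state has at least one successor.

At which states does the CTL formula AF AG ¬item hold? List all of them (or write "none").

States satisfying AG ¬item: {Coin}.
States satisfying AF AG ¬item: {Coin}.

{Coin}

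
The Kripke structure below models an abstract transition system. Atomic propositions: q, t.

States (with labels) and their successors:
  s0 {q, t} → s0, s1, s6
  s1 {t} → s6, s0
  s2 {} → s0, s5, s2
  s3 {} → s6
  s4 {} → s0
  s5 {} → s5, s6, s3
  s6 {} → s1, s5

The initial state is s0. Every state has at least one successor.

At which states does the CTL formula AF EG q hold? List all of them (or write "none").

{s0, s4}

States satisfying EG q: {s0}.
States satisfying AF EG q: {s0, s4}.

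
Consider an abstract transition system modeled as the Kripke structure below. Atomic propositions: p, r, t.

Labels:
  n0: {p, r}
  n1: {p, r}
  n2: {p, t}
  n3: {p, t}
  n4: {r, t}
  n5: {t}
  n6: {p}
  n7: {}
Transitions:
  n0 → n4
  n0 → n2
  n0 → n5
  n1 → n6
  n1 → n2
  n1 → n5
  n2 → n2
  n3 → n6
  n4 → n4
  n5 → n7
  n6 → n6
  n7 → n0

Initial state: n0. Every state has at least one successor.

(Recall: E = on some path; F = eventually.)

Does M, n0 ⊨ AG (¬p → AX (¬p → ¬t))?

Does not hold

States satisfying ¬p → AX (¬p → ¬t): {n0, n1, n2, n3, n5, n6, n7}.
States satisfying AG (¬p → AX (¬p → ¬t)): {n2, n3, n6}.
n4 is reachable from n0 and violates ¬p → AX (¬p → ¬t), so AG fails at n0.
n0 ∉ Sat(AG (¬p → AX (¬p → ¬t))).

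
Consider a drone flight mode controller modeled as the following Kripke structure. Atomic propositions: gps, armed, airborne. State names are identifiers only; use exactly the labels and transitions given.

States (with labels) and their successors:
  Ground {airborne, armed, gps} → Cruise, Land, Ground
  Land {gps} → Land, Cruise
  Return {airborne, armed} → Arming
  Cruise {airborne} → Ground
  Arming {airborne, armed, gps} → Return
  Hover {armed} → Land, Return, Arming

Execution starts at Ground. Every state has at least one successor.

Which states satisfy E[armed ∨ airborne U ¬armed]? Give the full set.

{Ground, Land, Cruise, Hover}

States satisfying armed ∨ airborne: {Ground, Return, Cruise, Arming, Hover}.
States satisfying ¬armed: {Land, Cruise}.
States satisfying E[armed ∨ airborne U ¬armed]: {Ground, Land, Cruise, Hover}.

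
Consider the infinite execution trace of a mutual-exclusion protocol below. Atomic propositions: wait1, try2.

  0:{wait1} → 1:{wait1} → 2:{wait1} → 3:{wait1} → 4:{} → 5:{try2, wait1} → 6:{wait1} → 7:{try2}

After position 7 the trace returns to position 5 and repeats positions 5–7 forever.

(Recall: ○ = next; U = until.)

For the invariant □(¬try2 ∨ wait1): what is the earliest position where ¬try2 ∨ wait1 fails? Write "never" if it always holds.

Check ¬try2 ∨ wait1 at each position in order: 0 ✓, 1 ✓, 2 ✓, 3 ✓, 4 ✓, 5 ✓, 6 ✓.
At position 7 the labels are {try2}, so ¬try2 ∨ wait1 is false there. This is the first violation.

7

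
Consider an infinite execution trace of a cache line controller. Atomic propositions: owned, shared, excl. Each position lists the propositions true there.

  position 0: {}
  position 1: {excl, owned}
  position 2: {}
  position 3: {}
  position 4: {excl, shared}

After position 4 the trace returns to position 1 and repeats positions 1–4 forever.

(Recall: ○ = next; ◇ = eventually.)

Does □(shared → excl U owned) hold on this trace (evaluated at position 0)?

shared → excl U owned holds at every position 0..4, and those are all positions ever visited, so □(shared → excl U owned) holds.
Positions where shared holds: 4.
Check excl U owned at each: 4→ok.

Holds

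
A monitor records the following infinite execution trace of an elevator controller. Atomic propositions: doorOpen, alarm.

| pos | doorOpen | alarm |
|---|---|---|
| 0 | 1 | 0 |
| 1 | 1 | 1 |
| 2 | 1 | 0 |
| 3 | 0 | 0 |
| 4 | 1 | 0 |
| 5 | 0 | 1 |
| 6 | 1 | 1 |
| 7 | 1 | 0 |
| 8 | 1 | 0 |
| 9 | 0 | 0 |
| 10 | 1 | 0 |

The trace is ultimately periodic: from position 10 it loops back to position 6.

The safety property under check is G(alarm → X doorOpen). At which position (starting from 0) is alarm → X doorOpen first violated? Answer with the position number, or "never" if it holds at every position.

alarm → X doorOpen holds at every position 0..10, and those are all the positions the trace ever visits, so the invariant G(alarm → X doorOpen) is never violated.

never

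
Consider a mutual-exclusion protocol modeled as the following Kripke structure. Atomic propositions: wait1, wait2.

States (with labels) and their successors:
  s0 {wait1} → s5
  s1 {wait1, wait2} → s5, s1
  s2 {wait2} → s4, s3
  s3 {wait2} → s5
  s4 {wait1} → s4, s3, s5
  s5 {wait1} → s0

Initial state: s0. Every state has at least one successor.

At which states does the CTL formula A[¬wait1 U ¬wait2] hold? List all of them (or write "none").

States satisfying ¬wait1: {s2, s3}.
States satisfying ¬wait2: {s0, s4, s5}.
States satisfying A[¬wait1 U ¬wait2]: {s0, s2, s3, s4, s5}.

{s0, s2, s3, s4, s5}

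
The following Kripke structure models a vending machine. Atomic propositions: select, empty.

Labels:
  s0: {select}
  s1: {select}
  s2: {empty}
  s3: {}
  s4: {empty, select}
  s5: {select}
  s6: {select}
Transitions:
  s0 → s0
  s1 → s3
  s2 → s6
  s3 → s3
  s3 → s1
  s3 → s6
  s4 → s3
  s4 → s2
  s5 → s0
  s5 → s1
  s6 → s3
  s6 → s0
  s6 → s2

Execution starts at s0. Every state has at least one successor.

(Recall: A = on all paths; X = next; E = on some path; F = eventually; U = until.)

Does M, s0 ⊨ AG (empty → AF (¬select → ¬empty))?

Yes

States satisfying empty → AF (¬select → ¬empty): {s0, s1, s2, s3, s4, s5, s6}.
States satisfying AG (empty → AF (¬select → ¬empty)): {s0, s1, s2, s3, s4, s5, s6}.
Every state reachable from s0 satisfies empty → AF (¬select → ¬empty).
s0 ∈ Sat(AG (empty → AF (¬select → ¬empty))).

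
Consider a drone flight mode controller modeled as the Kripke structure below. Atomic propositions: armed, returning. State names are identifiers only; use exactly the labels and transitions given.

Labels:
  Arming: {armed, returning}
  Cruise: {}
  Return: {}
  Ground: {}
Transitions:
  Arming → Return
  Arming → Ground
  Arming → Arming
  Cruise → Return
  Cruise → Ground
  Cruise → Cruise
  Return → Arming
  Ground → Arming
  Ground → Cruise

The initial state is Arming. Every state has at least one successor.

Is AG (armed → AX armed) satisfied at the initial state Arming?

States satisfying armed → AX armed: {Cruise, Return, Ground}.
States satisfying AG (armed → AX armed): ∅.
Arming is reachable from Arming and violates armed → AX armed, so AG fails at Arming.
Arming ∉ Sat(AG (armed → AX armed)).

Does not hold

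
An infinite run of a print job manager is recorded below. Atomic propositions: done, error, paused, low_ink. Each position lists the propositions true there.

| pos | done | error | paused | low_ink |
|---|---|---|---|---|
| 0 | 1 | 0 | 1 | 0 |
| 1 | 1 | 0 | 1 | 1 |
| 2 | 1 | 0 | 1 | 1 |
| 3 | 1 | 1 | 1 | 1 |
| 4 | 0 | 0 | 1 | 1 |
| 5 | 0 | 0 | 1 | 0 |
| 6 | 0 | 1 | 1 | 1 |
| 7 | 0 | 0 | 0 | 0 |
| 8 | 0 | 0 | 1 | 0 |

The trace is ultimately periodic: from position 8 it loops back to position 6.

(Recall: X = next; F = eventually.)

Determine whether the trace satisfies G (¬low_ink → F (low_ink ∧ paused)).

Holds

¬low_ink → F (low_ink ∧ paused) holds at every position 0..8, and those are all positions ever visited, so G (¬low_ink → F (low_ink ∧ paused)) holds.
Positions where ¬low_ink holds: 0, 5, 7, 8.
Check F (low_ink ∧ paused) at each: 0→ok, 5→ok, 7→ok, 8→ok.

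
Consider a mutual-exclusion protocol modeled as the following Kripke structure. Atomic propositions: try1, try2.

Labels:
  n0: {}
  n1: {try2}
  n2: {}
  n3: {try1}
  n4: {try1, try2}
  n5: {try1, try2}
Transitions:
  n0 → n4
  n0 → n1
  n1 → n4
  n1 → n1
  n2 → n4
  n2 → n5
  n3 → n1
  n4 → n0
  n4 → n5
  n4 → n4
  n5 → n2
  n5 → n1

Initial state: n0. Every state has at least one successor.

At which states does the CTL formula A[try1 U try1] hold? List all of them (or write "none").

States satisfying try1: {n3, n4, n5}.
States satisfying A[try1 U try1]: {n3, n4, n5}.

{n3, n4, n5}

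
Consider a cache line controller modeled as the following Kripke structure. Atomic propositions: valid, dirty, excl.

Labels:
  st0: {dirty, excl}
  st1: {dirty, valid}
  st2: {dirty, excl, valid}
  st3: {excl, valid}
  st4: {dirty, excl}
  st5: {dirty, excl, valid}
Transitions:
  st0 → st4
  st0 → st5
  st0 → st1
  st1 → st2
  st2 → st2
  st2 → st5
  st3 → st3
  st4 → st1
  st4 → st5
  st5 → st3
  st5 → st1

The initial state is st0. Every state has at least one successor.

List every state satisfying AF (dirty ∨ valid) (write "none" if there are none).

States satisfying dirty ∨ valid: {st0, st1, st2, st3, st4, st5}.
States satisfying AF (dirty ∨ valid): {st0, st1, st2, st3, st4, st5}.

{st0, st1, st2, st3, st4, st5}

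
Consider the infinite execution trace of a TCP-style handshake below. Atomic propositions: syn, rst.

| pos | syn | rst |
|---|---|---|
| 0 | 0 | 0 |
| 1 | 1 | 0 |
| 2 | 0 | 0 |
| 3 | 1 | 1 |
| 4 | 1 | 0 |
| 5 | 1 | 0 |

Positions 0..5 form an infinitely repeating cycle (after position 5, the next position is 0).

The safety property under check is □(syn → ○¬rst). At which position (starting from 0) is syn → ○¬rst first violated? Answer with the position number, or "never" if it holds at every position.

never

syn → ○¬rst holds at every position 0..5, and those are all the positions the trace ever visits, so the invariant □(syn → ○¬rst) is never violated.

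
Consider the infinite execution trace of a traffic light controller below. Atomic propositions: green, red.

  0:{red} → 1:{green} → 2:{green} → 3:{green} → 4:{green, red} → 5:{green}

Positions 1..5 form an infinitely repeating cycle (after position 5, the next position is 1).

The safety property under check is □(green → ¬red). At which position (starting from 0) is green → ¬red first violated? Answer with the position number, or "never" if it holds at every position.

4

Check green → ¬red at each position in order: 0 ✓, 1 ✓, 2 ✓, 3 ✓.
At position 4 the labels are {green, red}, so green → ¬red is false there. This is the first violation.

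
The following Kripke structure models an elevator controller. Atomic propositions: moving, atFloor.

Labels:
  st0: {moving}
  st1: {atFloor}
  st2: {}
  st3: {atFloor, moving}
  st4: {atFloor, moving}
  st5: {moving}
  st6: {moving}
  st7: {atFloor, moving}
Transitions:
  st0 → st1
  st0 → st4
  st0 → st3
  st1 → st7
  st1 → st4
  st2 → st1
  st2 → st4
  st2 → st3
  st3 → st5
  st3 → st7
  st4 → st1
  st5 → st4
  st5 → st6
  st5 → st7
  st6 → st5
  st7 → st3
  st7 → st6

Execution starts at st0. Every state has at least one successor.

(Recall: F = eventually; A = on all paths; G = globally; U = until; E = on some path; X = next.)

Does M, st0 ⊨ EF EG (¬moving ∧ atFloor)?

States satisfying EG (¬moving ∧ atFloor): ∅.
States satisfying EF EG (¬moving ∧ atFloor): ∅.
No suitable path/successor from st0 witnesses the formula.
st0 ∉ Sat(EF EG (¬moving ∧ atFloor)).

Does not hold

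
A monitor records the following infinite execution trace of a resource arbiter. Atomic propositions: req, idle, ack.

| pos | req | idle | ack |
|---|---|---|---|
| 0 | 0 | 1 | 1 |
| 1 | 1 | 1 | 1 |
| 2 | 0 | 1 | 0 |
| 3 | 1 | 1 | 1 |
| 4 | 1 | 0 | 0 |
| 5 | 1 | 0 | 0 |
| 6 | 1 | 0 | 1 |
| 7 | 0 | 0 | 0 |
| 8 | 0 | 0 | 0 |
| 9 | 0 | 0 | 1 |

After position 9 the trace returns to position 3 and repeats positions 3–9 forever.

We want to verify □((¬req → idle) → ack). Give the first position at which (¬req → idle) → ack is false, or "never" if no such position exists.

Check (¬req → idle) → ack at each position in order: 0 ✓, 1 ✓.
At position 2 the labels are {idle}, so (¬req → idle) → ack is false there. This is the first violation.

2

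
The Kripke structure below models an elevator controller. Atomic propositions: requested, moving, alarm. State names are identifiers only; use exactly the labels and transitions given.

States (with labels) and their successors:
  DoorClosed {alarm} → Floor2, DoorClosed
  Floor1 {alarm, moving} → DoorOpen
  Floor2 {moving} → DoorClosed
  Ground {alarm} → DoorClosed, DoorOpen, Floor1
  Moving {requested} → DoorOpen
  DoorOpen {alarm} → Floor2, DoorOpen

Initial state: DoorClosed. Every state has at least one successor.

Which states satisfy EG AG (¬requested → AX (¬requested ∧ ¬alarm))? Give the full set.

none

States satisfying AG (¬requested → AX (¬requested ∧ ¬alarm)): ∅.
States satisfying EG AG (¬requested → AX (¬requested ∧ ¬alarm)): ∅.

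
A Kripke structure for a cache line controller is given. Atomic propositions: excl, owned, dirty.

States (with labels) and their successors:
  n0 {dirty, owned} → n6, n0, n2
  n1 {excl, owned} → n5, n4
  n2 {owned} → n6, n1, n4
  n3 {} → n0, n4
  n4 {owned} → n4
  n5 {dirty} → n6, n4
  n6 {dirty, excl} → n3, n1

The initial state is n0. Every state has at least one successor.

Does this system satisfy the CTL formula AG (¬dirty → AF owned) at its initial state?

Satisfied

States satisfying ¬dirty → AF owned: {n0, n1, n2, n3, n4, n5, n6}.
States satisfying AG (¬dirty → AF owned): {n0, n1, n2, n3, n4, n5, n6}.
Every state reachable from n0 satisfies ¬dirty → AF owned.
n0 ∈ Sat(AG (¬dirty → AF owned)).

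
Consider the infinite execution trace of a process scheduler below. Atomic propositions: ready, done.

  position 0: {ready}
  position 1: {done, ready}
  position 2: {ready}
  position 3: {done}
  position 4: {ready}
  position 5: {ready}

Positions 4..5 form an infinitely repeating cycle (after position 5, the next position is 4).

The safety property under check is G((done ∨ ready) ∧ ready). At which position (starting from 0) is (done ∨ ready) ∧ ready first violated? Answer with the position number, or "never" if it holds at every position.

3

Check (done ∨ ready) ∧ ready at each position in order: 0 ✓, 1 ✓, 2 ✓.
At position 3 the labels are {done}, so (done ∨ ready) ∧ ready is false there. This is the first violation.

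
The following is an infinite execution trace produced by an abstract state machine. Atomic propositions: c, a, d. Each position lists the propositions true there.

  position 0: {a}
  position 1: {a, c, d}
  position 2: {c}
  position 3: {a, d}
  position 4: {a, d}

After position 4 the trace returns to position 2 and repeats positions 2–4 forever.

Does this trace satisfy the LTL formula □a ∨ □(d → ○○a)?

No

a must hold at every position from 0 onward. It fails at position 2, so □a is false.
d → ○○a must hold at every position from 0 onward. It fails at position 3, so □(d → ○○a) is false.
Positions where d holds: 1, 3, 4.
Check ○○a at each: 1→ok, 3→fails, 4→ok.
At position 0: □a is false; □(d → ○○a) is false; so □a ∨ □(d → ○○a) is false.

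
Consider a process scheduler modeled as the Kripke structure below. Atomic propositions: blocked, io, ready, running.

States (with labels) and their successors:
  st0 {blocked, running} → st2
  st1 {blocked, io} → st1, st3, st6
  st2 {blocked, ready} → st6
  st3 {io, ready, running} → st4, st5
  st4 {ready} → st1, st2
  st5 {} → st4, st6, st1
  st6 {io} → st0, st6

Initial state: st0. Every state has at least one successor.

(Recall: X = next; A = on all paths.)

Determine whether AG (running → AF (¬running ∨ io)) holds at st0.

States satisfying running → AF (¬running ∨ io): {st0, st1, st2, st3, st4, st5, st6}.
States satisfying AG (running → AF (¬running ∨ io)): {st0, st1, st2, st3, st4, st5, st6}.
Every state reachable from st0 satisfies running → AF (¬running ∨ io).
st0 ∈ Sat(AG (running → AF (¬running ∨ io))).

Holds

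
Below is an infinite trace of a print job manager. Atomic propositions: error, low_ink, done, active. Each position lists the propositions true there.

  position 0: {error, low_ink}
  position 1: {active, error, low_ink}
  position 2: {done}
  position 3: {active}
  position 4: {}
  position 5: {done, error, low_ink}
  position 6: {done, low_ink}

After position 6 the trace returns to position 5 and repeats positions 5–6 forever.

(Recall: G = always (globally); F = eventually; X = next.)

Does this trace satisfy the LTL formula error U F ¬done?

Walking from position 0: F ¬done first holds at position 0, and error holds at every earlier position along the way, so error U F ¬done holds.

Yes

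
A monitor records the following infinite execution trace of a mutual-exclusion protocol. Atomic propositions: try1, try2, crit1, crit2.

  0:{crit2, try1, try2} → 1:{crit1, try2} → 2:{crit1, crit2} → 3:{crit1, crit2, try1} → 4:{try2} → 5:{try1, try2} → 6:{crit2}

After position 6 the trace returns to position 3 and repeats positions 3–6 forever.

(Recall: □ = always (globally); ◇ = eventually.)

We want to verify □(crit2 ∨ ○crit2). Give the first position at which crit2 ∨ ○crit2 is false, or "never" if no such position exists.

4

Check crit2 ∨ ○crit2 at each position in order: 0 ✓, 1 ✓, 2 ✓, 3 ✓.
At position 4 the labels are {try2} and the next position 5 has {try1, try2}, so crit2 ∨ ○crit2 is false there. This is the first violation.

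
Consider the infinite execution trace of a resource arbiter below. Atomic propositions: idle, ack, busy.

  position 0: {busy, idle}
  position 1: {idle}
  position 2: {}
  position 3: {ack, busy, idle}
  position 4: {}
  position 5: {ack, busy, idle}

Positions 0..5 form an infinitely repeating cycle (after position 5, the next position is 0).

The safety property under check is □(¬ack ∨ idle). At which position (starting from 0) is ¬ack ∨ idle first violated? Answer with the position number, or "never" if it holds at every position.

¬ack ∨ idle holds at every position 0..5, and those are all the positions the trace ever visits, so the invariant □(¬ack ∨ idle) is never violated.

never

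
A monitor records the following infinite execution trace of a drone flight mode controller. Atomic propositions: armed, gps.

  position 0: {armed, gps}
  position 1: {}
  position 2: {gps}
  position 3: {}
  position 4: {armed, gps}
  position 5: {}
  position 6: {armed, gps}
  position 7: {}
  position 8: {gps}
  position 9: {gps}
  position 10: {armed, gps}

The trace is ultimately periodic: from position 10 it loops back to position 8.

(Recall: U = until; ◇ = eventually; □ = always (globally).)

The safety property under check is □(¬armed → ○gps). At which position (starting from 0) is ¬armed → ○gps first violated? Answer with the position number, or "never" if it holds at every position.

2

Check ¬armed → ○gps at each position in order: 0 ✓, 1 ✓.
At position 2 the labels are {gps} and the next position 3 has {}, so ¬armed → ○gps is false there. This is the first violation.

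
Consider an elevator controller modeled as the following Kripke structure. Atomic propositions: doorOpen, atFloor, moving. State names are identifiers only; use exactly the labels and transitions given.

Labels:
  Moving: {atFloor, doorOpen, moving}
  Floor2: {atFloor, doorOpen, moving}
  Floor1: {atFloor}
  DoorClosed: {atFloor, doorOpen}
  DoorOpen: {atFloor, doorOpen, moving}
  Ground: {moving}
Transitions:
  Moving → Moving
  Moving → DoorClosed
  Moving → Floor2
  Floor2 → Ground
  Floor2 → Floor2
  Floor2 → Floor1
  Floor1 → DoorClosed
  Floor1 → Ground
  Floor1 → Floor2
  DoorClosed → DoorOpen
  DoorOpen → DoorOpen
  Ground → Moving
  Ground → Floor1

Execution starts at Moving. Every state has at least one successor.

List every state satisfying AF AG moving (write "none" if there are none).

States satisfying AG moving: {DoorOpen}.
States satisfying AF AG moving: {DoorClosed, DoorOpen}.

{DoorClosed, DoorOpen}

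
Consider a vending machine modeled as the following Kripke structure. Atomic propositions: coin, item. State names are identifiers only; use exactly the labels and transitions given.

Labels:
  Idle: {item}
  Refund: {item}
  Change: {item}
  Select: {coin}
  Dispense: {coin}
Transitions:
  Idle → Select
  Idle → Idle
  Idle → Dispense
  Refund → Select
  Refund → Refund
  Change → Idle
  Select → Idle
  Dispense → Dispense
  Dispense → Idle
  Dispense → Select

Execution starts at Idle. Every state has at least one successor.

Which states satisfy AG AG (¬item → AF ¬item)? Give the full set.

States satisfying AG (¬item → AF ¬item): {Idle, Refund, Change, Select, Dispense}.
States satisfying AG AG (¬item → AF ¬item): {Idle, Refund, Change, Select, Dispense}.

{Idle, Refund, Change, Select, Dispense}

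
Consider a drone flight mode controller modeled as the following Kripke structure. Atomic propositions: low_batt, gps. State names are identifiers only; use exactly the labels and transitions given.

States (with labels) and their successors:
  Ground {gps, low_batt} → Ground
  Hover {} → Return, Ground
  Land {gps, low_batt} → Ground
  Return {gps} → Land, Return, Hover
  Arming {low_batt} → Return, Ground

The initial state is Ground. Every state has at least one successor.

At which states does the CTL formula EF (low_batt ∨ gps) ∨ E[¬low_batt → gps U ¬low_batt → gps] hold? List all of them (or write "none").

States satisfying low_batt ∨ gps: {Ground, Land, Return, Arming}.
States satisfying EF (low_batt ∨ gps): {Ground, Hover, Land, Return, Arming}.
States satisfying ¬low_batt → gps: {Ground, Land, Return, Arming}.
States satisfying E[¬low_batt → gps U ¬low_batt → gps]: {Ground, Land, Return, Arming}.
States satisfying EF (low_batt ∨ gps) ∨ E[¬low_batt → gps U ¬low_batt → gps]: {Ground, Hover, Land, Return, Arming}.

{Ground, Hover, Land, Return, Arming}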